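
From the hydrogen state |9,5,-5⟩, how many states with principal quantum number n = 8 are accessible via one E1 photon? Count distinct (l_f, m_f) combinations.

E1 requires Δl = ±1, so l_f ∈ {4, 6}; with 0 ≤ l_f ≤ n_f−1 = 7, the allowed l_f values are {4, 6}.
For l_f = 4: m_f ∈ {m_i−1, m_i, m_i+1} ∩ [−4, 4] = {-4} → 1 state.
For l_f = 6: m_f ∈ {m_i−1, m_i, m_i+1} ∩ [−6, 6] = {-6, -5, -4} → 3 states.
Total: 4.

4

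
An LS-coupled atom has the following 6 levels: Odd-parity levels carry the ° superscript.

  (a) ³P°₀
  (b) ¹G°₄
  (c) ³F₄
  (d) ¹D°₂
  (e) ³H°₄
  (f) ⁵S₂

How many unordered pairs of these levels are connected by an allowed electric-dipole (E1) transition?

0

(a)–(b): forbidden (parity, ΔS, ΔL, ΔJ).
(a)–(c): forbidden (ΔL, ΔJ).
(a)–(d): forbidden (parity, ΔS, ΔJ).
(a)–(e): forbidden (parity, ΔL, ΔJ).
(a)–(f): forbidden (ΔS, ΔJ).
(b)–(c): forbidden (ΔS).
(b)–(d): forbidden (parity, ΔL, ΔJ).
(b)–(e): forbidden (parity, ΔS).
(b)–(f): forbidden (ΔS, ΔL, ΔJ).
(c)–(d): forbidden (ΔS, ΔJ).
(c)–(e): forbidden (ΔL).
(c)–(f): forbidden (parity, ΔS, ΔL, ΔJ).
(d)–(e): forbidden (parity, ΔS, ΔL, ΔJ).
(d)–(f): forbidden (ΔS, ΔL).
(e)–(f): forbidden (ΔS, ΔL, ΔJ).
Allowed pairs: 0 of 15.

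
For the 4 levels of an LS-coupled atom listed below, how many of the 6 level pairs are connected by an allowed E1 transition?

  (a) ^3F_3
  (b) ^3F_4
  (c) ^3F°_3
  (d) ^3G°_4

4

(a)–(b): forbidden (parity).
(a)–(c): allowed.
(a)–(d): allowed.
(b)–(c): allowed.
(b)–(d): allowed.
(c)–(d): forbidden (parity).
Allowed pairs: 4 of 6.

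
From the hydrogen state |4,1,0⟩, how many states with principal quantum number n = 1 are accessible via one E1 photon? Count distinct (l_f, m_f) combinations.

1

E1 requires Δl = ±1, so l_f ∈ {0, 2}; with 0 ≤ l_f ≤ n_f−1 = 0, the allowed l_f values are {0}.
For l_f = 0: m_f ∈ {m_i−1, m_i, m_i+1} ∩ [−0, 0] = {0} → 1 state.
Total: 1.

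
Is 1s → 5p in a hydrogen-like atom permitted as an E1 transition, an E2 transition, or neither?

E1

Δl = 1 − 0 = +1; l_i + l_f = 1.
E1 (Δl = ±1): satisfied.
E2 (Δl = 0,±2, l_i+l_f ≥ 2): not satisfied.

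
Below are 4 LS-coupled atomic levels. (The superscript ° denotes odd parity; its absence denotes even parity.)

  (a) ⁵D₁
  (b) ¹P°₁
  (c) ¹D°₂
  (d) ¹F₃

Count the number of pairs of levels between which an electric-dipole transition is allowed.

(a)–(b): forbidden (ΔS).
(a)–(c): forbidden (ΔS).
(a)–(d): forbidden (parity, ΔS, ΔJ).
(b)–(c): forbidden (parity).
(b)–(d): forbidden (ΔL, ΔJ).
(c)–(d): allowed.
Allowed pairs: 1 of 6.

1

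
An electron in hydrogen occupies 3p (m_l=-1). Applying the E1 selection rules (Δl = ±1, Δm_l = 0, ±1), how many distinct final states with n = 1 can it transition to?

1

E1 requires Δl = ±1, so l_f ∈ {0, 2}; with 0 ≤ l_f ≤ n_f−1 = 0, the allowed l_f values are {0}.
For l_f = 0: m_f ∈ {m_i−1, m_i, m_i+1} ∩ [−0, 0] = {0} → 1 state.
Total: 1.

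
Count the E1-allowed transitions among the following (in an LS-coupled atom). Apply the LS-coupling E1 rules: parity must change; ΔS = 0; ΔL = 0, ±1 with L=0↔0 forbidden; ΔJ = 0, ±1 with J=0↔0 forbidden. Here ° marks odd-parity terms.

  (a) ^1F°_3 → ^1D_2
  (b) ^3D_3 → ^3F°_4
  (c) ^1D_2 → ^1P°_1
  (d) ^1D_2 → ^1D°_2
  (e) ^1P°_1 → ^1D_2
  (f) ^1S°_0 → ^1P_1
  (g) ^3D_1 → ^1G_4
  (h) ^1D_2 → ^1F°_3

(a) allowed
(b) allowed
(c) allowed
(d) allowed
(e) allowed
(f) allowed
(g) forbidden (parity, ΔS, ΔL, ΔJ fail)
(h) allowed
Total allowed: 7 of 8.

7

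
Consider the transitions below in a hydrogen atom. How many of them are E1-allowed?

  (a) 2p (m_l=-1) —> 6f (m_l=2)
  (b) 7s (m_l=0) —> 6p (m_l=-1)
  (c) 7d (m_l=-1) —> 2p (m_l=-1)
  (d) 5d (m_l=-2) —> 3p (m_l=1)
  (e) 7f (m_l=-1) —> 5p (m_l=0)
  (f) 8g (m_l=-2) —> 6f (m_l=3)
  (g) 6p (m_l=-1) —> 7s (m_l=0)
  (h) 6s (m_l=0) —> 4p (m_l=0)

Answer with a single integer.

(a) forbidden — Δl = +2 (E1 requires Δl = ±1); Δm_l = +3 (E1 requires Δm_l = 0, ±1)
(b) allowed
(c) allowed
(d) forbidden — Δm_l = +3 (E1 requires Δm_l = 0, ±1)
(e) forbidden — Δl = -2 (E1 requires Δl = ±1)
(f) forbidden — Δm_l = +5 (E1 requires Δm_l = 0, ±1)
(g) allowed
(h) allowed
Total allowed: 4 of 8.

4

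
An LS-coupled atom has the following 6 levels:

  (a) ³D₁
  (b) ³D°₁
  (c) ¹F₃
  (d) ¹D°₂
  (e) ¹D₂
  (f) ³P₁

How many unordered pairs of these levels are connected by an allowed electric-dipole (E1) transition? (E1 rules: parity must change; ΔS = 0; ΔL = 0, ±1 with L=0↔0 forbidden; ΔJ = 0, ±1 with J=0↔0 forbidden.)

4

(a)–(b): allowed.
(a)–(c): forbidden (parity, ΔS, ΔJ).
(a)–(d): forbidden (ΔS).
(a)–(e): forbidden (parity, ΔS).
(a)–(f): forbidden (parity).
(b)–(c): forbidden (ΔS, ΔJ).
(b)–(d): forbidden (parity, ΔS).
(b)–(e): forbidden (ΔS).
(b)–(f): allowed.
(c)–(d): allowed.
(c)–(e): forbidden (parity).
(c)–(f): forbidden (parity, ΔS, ΔL, ΔJ).
(d)–(e): allowed.
(d)–(f): forbidden (ΔS).
(e)–(f): forbidden (parity, ΔS).
Allowed pairs: 4 of 15.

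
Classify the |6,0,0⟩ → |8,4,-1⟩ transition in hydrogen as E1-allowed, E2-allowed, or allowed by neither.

neither

Δl = 4 − 0 = +4; l_i + l_f = 4.
Δm_l = -1.
E1 (Δl = ±1, |Δm_l| ≤ 1): not satisfied.
E2 (Δl = 0,±2, l_i+l_f ≥ 2, |Δm_l| ≤ 2): not satisfied.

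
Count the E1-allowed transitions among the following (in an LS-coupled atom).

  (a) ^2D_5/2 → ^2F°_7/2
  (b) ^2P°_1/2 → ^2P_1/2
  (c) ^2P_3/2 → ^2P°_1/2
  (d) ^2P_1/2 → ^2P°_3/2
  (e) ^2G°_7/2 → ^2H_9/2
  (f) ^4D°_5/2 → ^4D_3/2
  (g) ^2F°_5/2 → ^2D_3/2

(a) allowed
(b) allowed
(c) allowed
(d) allowed
(e) allowed
(f) allowed
(g) allowed
Total allowed: 7 of 7.

7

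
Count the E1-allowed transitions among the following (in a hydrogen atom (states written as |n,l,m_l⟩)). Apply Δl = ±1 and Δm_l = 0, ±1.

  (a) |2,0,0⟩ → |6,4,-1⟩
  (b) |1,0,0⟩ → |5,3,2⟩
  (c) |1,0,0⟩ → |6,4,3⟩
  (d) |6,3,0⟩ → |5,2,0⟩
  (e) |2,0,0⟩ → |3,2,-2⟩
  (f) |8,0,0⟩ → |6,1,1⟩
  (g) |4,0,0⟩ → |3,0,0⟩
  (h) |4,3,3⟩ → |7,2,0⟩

(a) forbidden — Δl = +4 (E1 requires Δl = ±1)
(b) forbidden — Δl = +3 (E1 requires Δl = ±1); Δm_l = +2 (E1 requires Δm_l = 0, ±1)
(c) forbidden — Δl = +4 (E1 requires Δl = ±1); Δm_l = +3 (E1 requires Δm_l = 0, ±1)
(d) allowed
(e) forbidden — Δl = +2 (E1 requires Δl = ±1); Δm_l = -2 (E1 requires Δm_l = 0, ±1)
(f) allowed
(g) forbidden — Δl = +0 (E1 requires Δl = ±1)
(h) forbidden — Δm_l = -3 (E1 requires Δm_l = 0, ±1)
Total allowed: 2 of 8.

2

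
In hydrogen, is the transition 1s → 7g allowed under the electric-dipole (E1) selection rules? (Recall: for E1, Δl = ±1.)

Δl = 4 − 0 = +4; the E1 rule Δl = ±1 is ✗.
The transition is electric-dipole forbidden.

forbidden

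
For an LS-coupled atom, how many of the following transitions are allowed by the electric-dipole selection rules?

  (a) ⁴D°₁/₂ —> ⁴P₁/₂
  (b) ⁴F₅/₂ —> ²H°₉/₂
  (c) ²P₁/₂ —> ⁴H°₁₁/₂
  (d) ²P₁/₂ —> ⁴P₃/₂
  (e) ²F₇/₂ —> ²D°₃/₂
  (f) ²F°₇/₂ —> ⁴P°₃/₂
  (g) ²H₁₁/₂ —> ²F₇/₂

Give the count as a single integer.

(a) allowed
(b) forbidden (ΔS, ΔL, ΔJ fail)
(c) forbidden (ΔS, ΔL, ΔJ fail)
(d) forbidden (parity, ΔS fail)
(e) forbidden (ΔJ fails)
(f) forbidden (parity, ΔS, ΔL, ΔJ fail)
(g) forbidden (parity, ΔL, ΔJ fail)
Total allowed: 1 of 7.

1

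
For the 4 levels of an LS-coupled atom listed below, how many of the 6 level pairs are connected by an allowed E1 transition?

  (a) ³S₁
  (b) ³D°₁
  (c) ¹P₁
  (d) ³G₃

0

(a)–(b): forbidden (ΔL).
(a)–(c): forbidden (parity, ΔS).
(a)–(d): forbidden (parity, ΔL, ΔJ).
(b)–(c): forbidden (ΔS).
(b)–(d): forbidden (ΔL, ΔJ).
(c)–(d): forbidden (parity, ΔS, ΔL, ΔJ).
Allowed pairs: 0 of 6.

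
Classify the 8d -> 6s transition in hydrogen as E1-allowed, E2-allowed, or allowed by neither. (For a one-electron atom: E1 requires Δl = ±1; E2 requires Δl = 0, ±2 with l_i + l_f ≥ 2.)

Δl = 0 − 2 = -2; l_i + l_f = 2.
E1 (Δl = ±1): not satisfied.
E2 (Δl = 0,±2, l_i+l_f ≥ 2): satisfied.

E2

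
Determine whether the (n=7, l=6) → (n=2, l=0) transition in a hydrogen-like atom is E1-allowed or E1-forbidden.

forbidden

l: 6 → 0 (Δl = -6). Δl = ±1 ✗.
The transition is electric-dipole forbidden.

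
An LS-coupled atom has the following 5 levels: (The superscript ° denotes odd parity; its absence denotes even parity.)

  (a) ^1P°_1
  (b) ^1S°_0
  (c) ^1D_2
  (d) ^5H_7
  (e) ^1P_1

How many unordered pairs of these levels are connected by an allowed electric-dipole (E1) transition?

(a)–(b): forbidden (parity).
(a)–(c): allowed.
(a)–(d): forbidden (ΔS, ΔL, ΔJ).
(a)–(e): allowed.
(b)–(c): forbidden (ΔL, ΔJ).
(b)–(d): forbidden (ΔS, ΔL, ΔJ).
(b)–(e): allowed.
(c)–(d): forbidden (parity, ΔS, ΔL, ΔJ).
(c)–(e): forbidden (parity).
(d)–(e): forbidden (parity, ΔS, ΔL, ΔJ).
Allowed pairs: 3 of 10.

3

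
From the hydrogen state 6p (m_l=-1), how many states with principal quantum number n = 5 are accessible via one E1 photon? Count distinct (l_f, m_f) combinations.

4

E1 requires Δl = ±1, so l_f ∈ {0, 2}; with 0 ≤ l_f ≤ n_f−1 = 4, the allowed l_f values are {0, 2}.
For l_f = 0: m_f ∈ {m_i−1, m_i, m_i+1} ∩ [−0, 0] = {0} → 1 state.
For l_f = 2: m_f ∈ {m_i−1, m_i, m_i+1} ∩ [−2, 2] = {-2, -1, 0} → 3 states.
Total: 4.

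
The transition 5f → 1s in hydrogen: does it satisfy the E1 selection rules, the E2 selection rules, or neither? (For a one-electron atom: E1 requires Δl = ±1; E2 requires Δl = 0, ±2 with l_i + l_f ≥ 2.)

neither

Δl = 0 − 3 = -3; l_i + l_f = 3.
E1 (Δl = ±1): not satisfied.
E2 (Δl = 0,±2, l_i+l_f ≥ 2): not satisfied.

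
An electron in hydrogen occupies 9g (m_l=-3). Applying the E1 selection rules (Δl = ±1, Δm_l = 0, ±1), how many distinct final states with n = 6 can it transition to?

5

E1 requires Δl = ±1, so l_f ∈ {3, 5}; with 0 ≤ l_f ≤ n_f−1 = 5, the allowed l_f values are {3, 5}.
For l_f = 3: m_f ∈ {m_i−1, m_i, m_i+1} ∩ [−3, 3] = {-3, -2} → 2 states.
For l_f = 5: m_f ∈ {m_i−1, m_i, m_i+1} ∩ [−5, 5] = {-4, -3, -2} → 3 states.
Total: 5.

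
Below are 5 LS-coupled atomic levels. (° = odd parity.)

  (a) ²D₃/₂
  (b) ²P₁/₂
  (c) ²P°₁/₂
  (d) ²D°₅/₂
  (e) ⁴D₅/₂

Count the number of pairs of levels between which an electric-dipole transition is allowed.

(a)–(b): forbidden (parity).
(a)–(c): allowed.
(a)–(d): allowed.
(a)–(e): forbidden (parity, ΔS).
(b)–(c): allowed.
(b)–(d): forbidden (ΔJ).
(b)–(e): forbidden (parity, ΔS, ΔJ).
(c)–(d): forbidden (parity, ΔJ).
(c)–(e): forbidden (ΔS, ΔJ).
(d)–(e): forbidden (ΔS).
Allowed pairs: 3 of 10.

3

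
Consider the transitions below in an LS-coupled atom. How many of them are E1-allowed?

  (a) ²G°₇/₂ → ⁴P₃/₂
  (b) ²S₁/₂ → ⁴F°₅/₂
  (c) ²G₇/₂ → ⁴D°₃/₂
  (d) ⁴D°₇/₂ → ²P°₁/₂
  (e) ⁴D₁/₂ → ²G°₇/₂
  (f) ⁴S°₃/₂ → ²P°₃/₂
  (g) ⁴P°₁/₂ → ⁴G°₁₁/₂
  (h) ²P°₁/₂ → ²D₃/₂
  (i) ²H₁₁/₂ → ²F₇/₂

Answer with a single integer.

1

(a) forbidden (ΔS, ΔL, ΔJ fail)
(b) forbidden (ΔS, ΔL, ΔJ fail)
(c) forbidden (ΔS, ΔL, ΔJ fail)
(d) forbidden (parity, ΔS, ΔJ fail)
(e) forbidden (ΔS, ΔL, ΔJ fail)
(f) forbidden (parity, ΔS fail)
(g) forbidden (parity, ΔL, ΔJ fail)
(h) allowed
(i) forbidden (parity, ΔL, ΔJ fail)
Total allowed: 1 of 9.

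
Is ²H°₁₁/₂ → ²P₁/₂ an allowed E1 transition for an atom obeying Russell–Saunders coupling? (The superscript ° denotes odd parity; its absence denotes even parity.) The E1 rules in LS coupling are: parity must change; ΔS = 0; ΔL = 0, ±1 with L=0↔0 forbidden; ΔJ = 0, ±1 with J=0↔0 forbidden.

forbidden

Initial level: S=1/2, L=5, J=11/2, parity odd. Final level: S=1/2, L=1, J=1/2, parity even.
ΔL = 0, ±1 (not L=0↔0): L: 5 → 1, ΔL = -4 — fails.
Parity must change: odd → even — ok.
ΔS = 0: S: 1/2 → 1/2 — ok.
ΔJ = 0, ±1 (not J=0↔0): J: 11/2 → 1/2, ΔJ = -5 — fails.
Rule(s) violated: ΔL, ΔJ.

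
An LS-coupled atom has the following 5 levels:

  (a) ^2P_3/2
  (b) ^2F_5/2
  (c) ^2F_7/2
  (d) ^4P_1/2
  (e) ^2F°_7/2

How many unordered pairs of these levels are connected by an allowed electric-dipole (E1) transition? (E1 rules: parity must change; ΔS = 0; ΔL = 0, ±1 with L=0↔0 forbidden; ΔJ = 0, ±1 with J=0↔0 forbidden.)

(a)–(b): forbidden (parity, ΔL).
(a)–(c): forbidden (parity, ΔL, ΔJ).
(a)–(d): forbidden (parity, ΔS).
(a)–(e): forbidden (ΔL, ΔJ).
(b)–(c): forbidden (parity).
(b)–(d): forbidden (parity, ΔS, ΔL, ΔJ).
(b)–(e): allowed.
(c)–(d): forbidden (parity, ΔS, ΔL, ΔJ).
(c)–(e): allowed.
(d)–(e): forbidden (ΔS, ΔL, ΔJ).
Allowed pairs: 2 of 10.

2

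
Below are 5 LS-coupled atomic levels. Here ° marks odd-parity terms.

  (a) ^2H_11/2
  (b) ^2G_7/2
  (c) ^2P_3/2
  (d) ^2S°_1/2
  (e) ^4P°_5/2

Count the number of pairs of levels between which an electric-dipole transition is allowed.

(a)–(b): forbidden (parity, ΔJ).
(a)–(c): forbidden (parity, ΔL, ΔJ).
(a)–(d): forbidden (ΔL, ΔJ).
(a)–(e): forbidden (ΔS, ΔL, ΔJ).
(b)–(c): forbidden (parity, ΔL, ΔJ).
(b)–(d): forbidden (ΔL, ΔJ).
(b)–(e): forbidden (ΔS, ΔL).
(c)–(d): allowed.
(c)–(e): forbidden (ΔS).
(d)–(e): forbidden (parity, ΔS, ΔJ).
Allowed pairs: 1 of 10.

1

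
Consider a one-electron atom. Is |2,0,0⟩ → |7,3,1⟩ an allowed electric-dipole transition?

l: 0 → 3 (Δl = +3). Δl = ±1 violated.
m_l: 0 → 1 (Δm_l = +1). |Δm_l| ≤ 1 satisfied.
The transition is electric-dipole forbidden.

forbidden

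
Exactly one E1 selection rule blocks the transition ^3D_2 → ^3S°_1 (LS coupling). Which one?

the ΔL = 0, ±1 rule

Parity must change: even → odd — ok.
ΔS = 0: S: 1 → 1 — ok.
ΔL = 0, ±1 (not L=0↔0): L: 2 → 0, ΔL = -2 — fails.
ΔJ = 0, ±1 (not J=0↔0): J: 2 → 1, ΔJ = -1 — ok.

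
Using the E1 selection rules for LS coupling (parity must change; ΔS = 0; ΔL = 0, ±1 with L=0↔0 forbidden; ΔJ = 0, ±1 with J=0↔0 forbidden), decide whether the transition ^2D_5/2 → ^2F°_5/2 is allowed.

Parity must change: even → odd — satisfied.
ΔS = 0: S: 1/2 → 1/2 — satisfied.
ΔL = 0, ±1 (not L=0↔0): L: 2 → 3, ΔL = +1 — satisfied.
ΔJ = 0, ±1 (not J=0↔0): J: 5/2 → 5/2, ΔJ = +0 — satisfied.
All four E1 rules are satisfied.

allowed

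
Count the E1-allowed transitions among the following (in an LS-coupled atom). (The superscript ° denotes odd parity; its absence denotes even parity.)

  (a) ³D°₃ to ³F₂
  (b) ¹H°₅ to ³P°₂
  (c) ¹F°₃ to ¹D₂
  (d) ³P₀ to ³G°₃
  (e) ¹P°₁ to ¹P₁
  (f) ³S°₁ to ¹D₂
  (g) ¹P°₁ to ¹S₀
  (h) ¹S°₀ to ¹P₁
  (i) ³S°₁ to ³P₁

6

(a) allowed
(b) forbidden (parity, ΔS, ΔL, ΔJ fail)
(c) allowed
(d) forbidden (ΔL, ΔJ fail)
(e) allowed
(f) forbidden (ΔS, ΔL fail)
(g) allowed
(h) allowed
(i) allowed
Total allowed: 6 of 9.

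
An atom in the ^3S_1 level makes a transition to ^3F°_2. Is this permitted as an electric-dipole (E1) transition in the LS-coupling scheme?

forbidden

Reading off the term symbols: S 1→1, L 0→3, J 1→2, parity even→odd.
Parity must change: even → odd — passes.
ΔJ = 0, ±1 (not J=0↔0): J: 1 → 2, ΔJ = +1 — passes.
ΔS = 0: S: 1 → 1 — passes.
ΔL = 0, ±1 (not L=0↔0): L: 0 → 3, ΔL = +3 — fails.
Rule(s) violated: ΔL.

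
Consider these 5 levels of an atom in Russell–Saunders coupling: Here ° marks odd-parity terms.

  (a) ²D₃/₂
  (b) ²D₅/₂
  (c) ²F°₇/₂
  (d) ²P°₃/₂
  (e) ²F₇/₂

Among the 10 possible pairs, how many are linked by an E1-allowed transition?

(a)–(b): forbidden (parity).
(a)–(c): forbidden (ΔJ).
(a)–(d): allowed.
(a)–(e): forbidden (parity, ΔJ).
(b)–(c): allowed.
(b)–(d): allowed.
(b)–(e): forbidden (parity).
(c)–(d): forbidden (parity, ΔL, ΔJ).
(c)–(e): allowed.
(d)–(e): forbidden (ΔL, ΔJ).
Allowed pairs: 4 of 10.

4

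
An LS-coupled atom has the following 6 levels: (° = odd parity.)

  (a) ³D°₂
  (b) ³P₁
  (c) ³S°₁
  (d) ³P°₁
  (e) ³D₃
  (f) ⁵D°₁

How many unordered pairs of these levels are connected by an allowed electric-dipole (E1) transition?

(a)–(b): allowed.
(a)–(c): forbidden (parity, ΔL).
(a)–(d): forbidden (parity).
(a)–(e): allowed.
(a)–(f): forbidden (parity, ΔS).
(b)–(c): allowed.
(b)–(d): allowed.
(b)–(e): forbidden (parity, ΔJ).
(b)–(f): forbidden (ΔS).
(c)–(d): forbidden (parity).
(c)–(e): forbidden (ΔL, ΔJ).
(c)–(f): forbidden (parity, ΔS, ΔL).
(d)–(e): forbidden (ΔJ).
(d)–(f): forbidden (parity, ΔS).
(e)–(f): forbidden (ΔS, ΔJ).
Allowed pairs: 4 of 15.

4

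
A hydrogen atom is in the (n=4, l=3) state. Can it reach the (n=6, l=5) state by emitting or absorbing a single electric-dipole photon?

forbidden

l: 3 → 5 (Δl = +2). Δl = ±1 violated.
The transition is electric-dipole forbidden.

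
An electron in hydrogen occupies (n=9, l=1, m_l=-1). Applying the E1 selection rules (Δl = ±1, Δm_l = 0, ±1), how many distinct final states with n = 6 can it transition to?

E1 requires Δl = ±1, so l_f ∈ {0, 2}; with 0 ≤ l_f ≤ n_f−1 = 5, the allowed l_f values are {0, 2}.
For l_f = 0: m_f ∈ {m_i−1, m_i, m_i+1} ∩ [−0, 0] = {0} → 1 state.
For l_f = 2: m_f ∈ {m_i−1, m_i, m_i+1} ∩ [−2, 2] = {-2, -1, 0} → 3 states.
Total: 4.

4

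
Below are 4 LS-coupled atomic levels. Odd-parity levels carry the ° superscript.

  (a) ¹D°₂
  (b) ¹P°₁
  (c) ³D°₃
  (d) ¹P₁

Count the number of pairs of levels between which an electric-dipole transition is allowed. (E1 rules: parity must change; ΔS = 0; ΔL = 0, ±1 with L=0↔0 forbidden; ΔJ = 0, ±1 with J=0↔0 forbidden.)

(a)–(b): forbidden (parity).
(a)–(c): forbidden (parity, ΔS).
(a)–(d): allowed.
(b)–(c): forbidden (parity, ΔS, ΔJ).
(b)–(d): allowed.
(c)–(d): forbidden (ΔS, ΔJ).
Allowed pairs: 2 of 6.

2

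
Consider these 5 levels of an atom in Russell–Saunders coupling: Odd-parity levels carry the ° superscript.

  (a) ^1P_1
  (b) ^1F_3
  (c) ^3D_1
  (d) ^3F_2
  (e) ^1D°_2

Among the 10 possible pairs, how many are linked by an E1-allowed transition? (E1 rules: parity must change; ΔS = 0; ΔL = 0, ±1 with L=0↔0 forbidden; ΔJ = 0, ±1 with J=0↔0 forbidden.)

(a)–(b): forbidden (parity, ΔL, ΔJ).
(a)–(c): forbidden (parity, ΔS).
(a)–(d): forbidden (parity, ΔS, ΔL).
(a)–(e): allowed.
(b)–(c): forbidden (parity, ΔS, ΔJ).
(b)–(d): forbidden (parity, ΔS).
(b)–(e): allowed.
(c)–(d): forbidden (parity).
(c)–(e): forbidden (ΔS).
(d)–(e): forbidden (ΔS).
Allowed pairs: 2 of 10.

2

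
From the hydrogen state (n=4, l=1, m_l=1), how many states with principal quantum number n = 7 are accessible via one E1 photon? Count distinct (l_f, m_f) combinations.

E1 requires Δl = ±1, so l_f ∈ {0, 2}; with 0 ≤ l_f ≤ n_f−1 = 6, the allowed l_f values are {0, 2}.
For l_f = 0: m_f ∈ {m_i−1, m_i, m_i+1} ∩ [−0, 0] = {0} → 1 state.
For l_f = 2: m_f ∈ {m_i−1, m_i, m_i+1} ∩ [−2, 2] = {0, 1, 2} → 3 states.
Total: 4.

4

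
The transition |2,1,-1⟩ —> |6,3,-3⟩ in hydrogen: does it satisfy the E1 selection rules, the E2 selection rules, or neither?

E2

Δl = 3 − 1 = +2; l_i + l_f = 4.
Δm_l = -2.
E1 (Δl = ±1, |Δm_l| ≤ 1): not satisfied.
E2 (Δl = 0,±2, l_i+l_f ≥ 2, |Δm_l| ≤ 2): satisfied.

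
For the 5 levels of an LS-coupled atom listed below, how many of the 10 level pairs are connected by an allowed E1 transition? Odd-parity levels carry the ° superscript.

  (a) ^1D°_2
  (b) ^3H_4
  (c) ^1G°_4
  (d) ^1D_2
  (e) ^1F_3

3

(a)–(b): forbidden (ΔS, ΔL, ΔJ).
(a)–(c): forbidden (parity, ΔL, ΔJ).
(a)–(d): allowed.
(a)–(e): allowed.
(b)–(c): forbidden (ΔS).
(b)–(d): forbidden (parity, ΔS, ΔL, ΔJ).
(b)–(e): forbidden (parity, ΔS, ΔL).
(c)–(d): forbidden (ΔL, ΔJ).
(c)–(e): allowed.
(d)–(e): forbidden (parity).
Allowed pairs: 3 of 10.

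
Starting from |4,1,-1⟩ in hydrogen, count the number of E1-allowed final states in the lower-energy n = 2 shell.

1

E1 requires Δl = ±1, so l_f ∈ {0, 2}; with 0 ≤ l_f ≤ n_f−1 = 1, the allowed l_f values are {0}.
For l_f = 0: m_f ∈ {m_i−1, m_i, m_i+1} ∩ [−0, 0] = {0} → 1 state.
Total: 1.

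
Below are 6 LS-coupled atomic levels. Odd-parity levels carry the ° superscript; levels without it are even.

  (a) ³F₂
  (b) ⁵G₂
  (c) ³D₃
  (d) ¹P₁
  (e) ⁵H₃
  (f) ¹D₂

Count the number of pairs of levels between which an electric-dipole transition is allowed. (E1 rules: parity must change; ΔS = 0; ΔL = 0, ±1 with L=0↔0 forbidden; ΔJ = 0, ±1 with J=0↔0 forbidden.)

0

(a)–(b): forbidden (parity, ΔS).
(a)–(c): forbidden (parity).
(a)–(d): forbidden (parity, ΔS, ΔL).
(a)–(e): forbidden (parity, ΔS, ΔL).
(a)–(f): forbidden (parity, ΔS).
(b)–(c): forbidden (parity, ΔS, ΔL).
(b)–(d): forbidden (parity, ΔS, ΔL).
(b)–(e): forbidden (parity).
(b)–(f): forbidden (parity, ΔS, ΔL).
(c)–(d): forbidden (parity, ΔS, ΔJ).
(c)–(e): forbidden (parity, ΔS, ΔL).
(c)–(f): forbidden (parity, ΔS).
(d)–(e): forbidden (parity, ΔS, ΔL, ΔJ).
(d)–(f): forbidden (parity).
(e)–(f): forbidden (parity, ΔS, ΔL).
Allowed pairs: 0 of 15.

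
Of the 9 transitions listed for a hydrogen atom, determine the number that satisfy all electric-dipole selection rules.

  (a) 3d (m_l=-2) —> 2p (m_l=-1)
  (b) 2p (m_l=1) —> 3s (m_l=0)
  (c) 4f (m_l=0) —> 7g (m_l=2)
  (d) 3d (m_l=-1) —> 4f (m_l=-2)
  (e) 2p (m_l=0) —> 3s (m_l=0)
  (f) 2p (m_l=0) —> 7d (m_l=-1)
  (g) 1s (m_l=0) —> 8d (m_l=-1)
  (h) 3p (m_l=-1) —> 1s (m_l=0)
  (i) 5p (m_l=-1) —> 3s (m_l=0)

(a) allowed
(b) allowed
(c) forbidden — Δm_l = +2 (E1 requires Δm_l = 0, ±1)
(d) allowed
(e) allowed
(f) allowed
(g) forbidden — Δl = +2 (E1 requires Δl = ±1)
(h) allowed
(i) allowed
Total allowed: 7 of 9.

7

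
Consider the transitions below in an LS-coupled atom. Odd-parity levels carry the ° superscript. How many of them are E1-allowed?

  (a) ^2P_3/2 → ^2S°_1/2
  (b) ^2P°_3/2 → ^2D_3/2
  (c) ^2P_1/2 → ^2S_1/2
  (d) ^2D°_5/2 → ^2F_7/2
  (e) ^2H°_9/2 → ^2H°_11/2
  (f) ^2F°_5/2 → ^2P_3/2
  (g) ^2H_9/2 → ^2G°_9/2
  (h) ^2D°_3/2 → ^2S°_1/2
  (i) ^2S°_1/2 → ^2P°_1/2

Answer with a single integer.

(a) allowed
(b) allowed
(c) forbidden (parity fails)
(d) allowed
(e) forbidden (parity fails)
(f) forbidden (ΔL fails)
(g) allowed
(h) forbidden (parity, ΔL fail)
(i) forbidden (parity fails)
Total allowed: 4 of 9.

4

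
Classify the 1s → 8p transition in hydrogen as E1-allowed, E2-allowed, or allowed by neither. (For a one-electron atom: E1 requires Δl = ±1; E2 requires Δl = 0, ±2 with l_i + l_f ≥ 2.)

Δl = 1 − 0 = +1; l_i + l_f = 1.
E1 (Δl = ±1): satisfied.
E2 (Δl = 0,±2, l_i+l_f ≥ 2): not satisfied.

E1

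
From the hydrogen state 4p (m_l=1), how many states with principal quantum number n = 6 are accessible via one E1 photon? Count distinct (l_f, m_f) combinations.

E1 requires Δl = ±1, so l_f ∈ {0, 2}; with 0 ≤ l_f ≤ n_f−1 = 5, the allowed l_f values are {0, 2}.
For l_f = 0: m_f ∈ {m_i−1, m_i, m_i+1} ∩ [−0, 0] = {0} → 1 state.
For l_f = 2: m_f ∈ {m_i−1, m_i, m_i+1} ∩ [−2, 2] = {0, 1, 2} → 3 states.
Total: 4.

4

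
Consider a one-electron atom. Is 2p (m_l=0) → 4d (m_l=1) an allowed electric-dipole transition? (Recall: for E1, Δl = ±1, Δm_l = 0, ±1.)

Δl = 2 − 1 = +1; the E1 rule Δl = ±1 is ✓.
m_l: 0 → 1 (Δm_l = +1). |Δm_l| ≤ 1 ✓.
All E1 selection rules are satisfied.

allowed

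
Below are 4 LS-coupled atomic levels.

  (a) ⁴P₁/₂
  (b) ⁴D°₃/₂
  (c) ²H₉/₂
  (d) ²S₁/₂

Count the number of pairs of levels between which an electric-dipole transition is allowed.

(a)–(b): allowed.
(a)–(c): forbidden (parity, ΔS, ΔL, ΔJ).
(a)–(d): forbidden (parity, ΔS).
(b)–(c): forbidden (ΔS, ΔL, ΔJ).
(b)–(d): forbidden (ΔS, ΔL).
(c)–(d): forbidden (parity, ΔL, ΔJ).
Allowed pairs: 1 of 6.

1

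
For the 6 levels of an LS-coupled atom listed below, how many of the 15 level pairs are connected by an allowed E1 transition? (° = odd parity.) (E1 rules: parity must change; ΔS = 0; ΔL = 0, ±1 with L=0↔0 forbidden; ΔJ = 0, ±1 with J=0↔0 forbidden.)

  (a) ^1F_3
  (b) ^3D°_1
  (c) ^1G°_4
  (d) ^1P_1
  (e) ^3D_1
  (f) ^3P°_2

3

(a)–(b): forbidden (ΔS, ΔJ).
(a)–(c): allowed.
(a)–(d): forbidden (parity, ΔL, ΔJ).
(a)–(e): forbidden (parity, ΔS, ΔJ).
(a)–(f): forbidden (ΔS, ΔL).
(b)–(c): forbidden (parity, ΔS, ΔL, ΔJ).
(b)–(d): forbidden (ΔS).
(b)–(e): allowed.
(b)–(f): forbidden (parity).
(c)–(d): forbidden (ΔL, ΔJ).
(c)–(e): forbidden (ΔS, ΔL, ΔJ).
(c)–(f): forbidden (parity, ΔS, ΔL, ΔJ).
(d)–(e): forbidden (parity, ΔS).
(d)–(f): forbidden (ΔS).
(e)–(f): allowed.
Allowed pairs: 3 of 15.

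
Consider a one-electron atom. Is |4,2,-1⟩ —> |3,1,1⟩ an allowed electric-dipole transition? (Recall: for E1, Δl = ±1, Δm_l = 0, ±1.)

forbidden

Initial l = 2, final l = 1, so Δl = -1. E1 requires Δl = ±1: ✓.
m_l: -1 → 1 (Δm_l = +2). |Δm_l| ≤ 1 ✗.
The transition is electric-dipole forbidden.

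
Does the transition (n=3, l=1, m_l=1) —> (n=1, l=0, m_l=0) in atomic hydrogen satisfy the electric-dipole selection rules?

l: 1 → 0 (Δl = -1). Δl = ±1 ok.
Δm_l = 0 − (1) = -1. E1 requires Δm_l = 0, ±1: ok.
All E1 selection rules are satisfied.

allowed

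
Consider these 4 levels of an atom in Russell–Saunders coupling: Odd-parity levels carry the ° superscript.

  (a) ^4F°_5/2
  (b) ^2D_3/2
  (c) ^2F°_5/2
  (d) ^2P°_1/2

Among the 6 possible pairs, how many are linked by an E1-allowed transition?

(a)–(b): forbidden (ΔS).
(a)–(c): forbidden (parity, ΔS).
(a)–(d): forbidden (parity, ΔS, ΔL, ΔJ).
(b)–(c): allowed.
(b)–(d): allowed.
(c)–(d): forbidden (parity, ΔL, ΔJ).
Allowed pairs: 2 of 6.

2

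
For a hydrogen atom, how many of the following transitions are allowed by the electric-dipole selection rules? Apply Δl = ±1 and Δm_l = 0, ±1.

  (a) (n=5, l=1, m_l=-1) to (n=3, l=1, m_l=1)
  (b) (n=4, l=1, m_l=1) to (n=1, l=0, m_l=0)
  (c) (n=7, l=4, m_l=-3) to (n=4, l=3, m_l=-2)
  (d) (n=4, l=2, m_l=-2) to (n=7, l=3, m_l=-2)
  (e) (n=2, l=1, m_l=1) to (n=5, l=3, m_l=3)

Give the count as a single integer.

(a) forbidden — Δl = +0 (E1 requires Δl = ±1); Δm_l = +2 (E1 requires Δm_l = 0, ±1)
(b) allowed
(c) allowed
(d) allowed
(e) forbidden — Δl = +2 (E1 requires Δl = ±1); Δm_l = +2 (E1 requires Δm_l = 0, ±1)
Total allowed: 3 of 5.

3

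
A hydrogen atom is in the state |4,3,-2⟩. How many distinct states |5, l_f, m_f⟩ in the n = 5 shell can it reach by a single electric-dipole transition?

5

E1 requires Δl = ±1, so l_f ∈ {2, 4}; with 0 ≤ l_f ≤ n_f−1 = 4, the allowed l_f values are {2, 4}.
For l_f = 2: m_f ∈ {m_i−1, m_i, m_i+1} ∩ [−2, 2] = {-2, -1} → 2 states.
For l_f = 4: m_f ∈ {m_i−1, m_i, m_i+1} ∩ [−4, 4] = {-3, -2, -1} → 3 states.
Total: 5.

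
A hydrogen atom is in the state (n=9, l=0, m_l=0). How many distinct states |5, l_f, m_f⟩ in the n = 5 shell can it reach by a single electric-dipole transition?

E1 requires Δl = ±1, so l_f ∈ {-1, 1}; with 0 ≤ l_f ≤ n_f−1 = 4, the allowed l_f values are {1}.
For l_f = 1: m_f ∈ {m_i−1, m_i, m_i+1} ∩ [−1, 1] = {-1, 0, 1} → 3 states.
Total: 3.

3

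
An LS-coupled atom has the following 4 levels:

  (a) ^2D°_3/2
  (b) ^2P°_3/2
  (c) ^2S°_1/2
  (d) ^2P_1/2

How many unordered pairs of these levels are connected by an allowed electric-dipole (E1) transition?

(a)–(b): forbidden (parity).
(a)–(c): forbidden (parity, ΔL).
(a)–(d): allowed.
(b)–(c): forbidden (parity).
(b)–(d): allowed.
(c)–(d): allowed.
Allowed pairs: 3 of 6.

3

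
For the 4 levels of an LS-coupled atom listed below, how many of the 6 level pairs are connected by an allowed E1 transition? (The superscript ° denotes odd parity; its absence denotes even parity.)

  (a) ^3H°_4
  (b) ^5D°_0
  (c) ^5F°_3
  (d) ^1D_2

0

(a)–(b): forbidden (parity, ΔS, ΔL, ΔJ).
(a)–(c): forbidden (parity, ΔS, ΔL).
(a)–(d): forbidden (ΔS, ΔL, ΔJ).
(b)–(c): forbidden (parity, ΔJ).
(b)–(d): forbidden (ΔS, ΔJ).
(c)–(d): forbidden (ΔS).
Allowed pairs: 0 of 6.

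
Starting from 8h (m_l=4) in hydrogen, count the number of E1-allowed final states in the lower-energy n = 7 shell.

E1 requires Δl = ±1, so l_f ∈ {4, 6}; with 0 ≤ l_f ≤ n_f−1 = 6, the allowed l_f values are {4, 6}.
For l_f = 4: m_f ∈ {m_i−1, m_i, m_i+1} ∩ [−4, 4] = {3, 4} → 2 states.
For l_f = 6: m_f ∈ {m_i−1, m_i, m_i+1} ∩ [−6, 6] = {3, 4, 5} → 3 states.
Total: 5.

5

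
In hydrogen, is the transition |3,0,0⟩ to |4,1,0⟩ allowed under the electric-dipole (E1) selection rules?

Δl = 1 − 0 = +1; the E1 rule Δl = ±1 is ✓.
m_l: 0 → 0 (Δm_l = +0). |Δm_l| ≤ 1 ✓.
All E1 selection rules are satisfied.

allowed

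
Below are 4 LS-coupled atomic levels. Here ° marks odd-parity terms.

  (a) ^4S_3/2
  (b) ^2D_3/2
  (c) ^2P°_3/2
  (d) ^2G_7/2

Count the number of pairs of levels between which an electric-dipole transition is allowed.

1

(a)–(b): forbidden (parity, ΔS, ΔL).
(a)–(c): forbidden (ΔS).
(a)–(d): forbidden (parity, ΔS, ΔL, ΔJ).
(b)–(c): allowed.
(b)–(d): forbidden (parity, ΔL, ΔJ).
(c)–(d): forbidden (ΔL, ΔJ).
Allowed pairs: 1 of 6.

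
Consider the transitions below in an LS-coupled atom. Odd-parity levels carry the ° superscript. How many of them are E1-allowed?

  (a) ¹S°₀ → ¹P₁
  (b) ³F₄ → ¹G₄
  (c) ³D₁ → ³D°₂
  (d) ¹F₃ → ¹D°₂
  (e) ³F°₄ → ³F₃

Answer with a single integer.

4

(a) allowed
(b) forbidden (parity, ΔS fail)
(c) allowed
(d) allowed
(e) allowed
Total allowed: 4 of 5.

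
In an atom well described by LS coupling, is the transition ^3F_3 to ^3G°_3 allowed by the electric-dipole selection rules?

Parity must change: even → odd — ✓.
ΔJ = 0, ±1 (not J=0↔0): J: 3 → 3, ΔJ = +0 — ✓.
ΔS = 0: S: 1 → 1 — ✓.
ΔL = 0, ±1 (not L=0↔0): L: 3 → 4, ΔL = +1 — ✓.
All four E1 rules are satisfied.

allowed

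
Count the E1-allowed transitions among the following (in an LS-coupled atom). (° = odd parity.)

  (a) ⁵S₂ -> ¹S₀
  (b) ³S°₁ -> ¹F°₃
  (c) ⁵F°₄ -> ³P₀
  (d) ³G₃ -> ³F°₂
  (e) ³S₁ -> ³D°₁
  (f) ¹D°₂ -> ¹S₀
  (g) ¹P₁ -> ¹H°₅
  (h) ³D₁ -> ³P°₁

2

(a) forbidden (parity, ΔS, ΔL, ΔJ fail)
(b) forbidden (parity, ΔS, ΔL, ΔJ fail)
(c) forbidden (ΔS, ΔL, ΔJ fail)
(d) allowed
(e) forbidden (ΔL fails)
(f) forbidden (ΔL, ΔJ fail)
(g) forbidden (ΔL, ΔJ fail)
(h) allowed
Total allowed: 2 of 8.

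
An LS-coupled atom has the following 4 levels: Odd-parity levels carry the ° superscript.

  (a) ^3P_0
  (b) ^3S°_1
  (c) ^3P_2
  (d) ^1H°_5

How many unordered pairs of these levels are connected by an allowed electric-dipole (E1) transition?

(a)–(b): allowed.
(a)–(c): forbidden (parity, ΔJ).
(a)–(d): forbidden (ΔS, ΔL, ΔJ).
(b)–(c): allowed.
(b)–(d): forbidden (parity, ΔS, ΔL, ΔJ).
(c)–(d): forbidden (ΔS, ΔL, ΔJ).
Allowed pairs: 2 of 6.

2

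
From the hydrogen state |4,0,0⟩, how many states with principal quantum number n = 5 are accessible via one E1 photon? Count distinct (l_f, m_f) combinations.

3

E1 requires Δl = ±1, so l_f ∈ {-1, 1}; with 0 ≤ l_f ≤ n_f−1 = 4, the allowed l_f values are {1}.
For l_f = 1: m_f ∈ {m_i−1, m_i, m_i+1} ∩ [−1, 1] = {-1, 0, 1} → 3 states.
Total: 3.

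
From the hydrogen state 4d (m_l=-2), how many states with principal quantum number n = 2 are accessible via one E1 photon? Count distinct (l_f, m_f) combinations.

1

E1 requires Δl = ±1, so l_f ∈ {1, 3}; with 0 ≤ l_f ≤ n_f−1 = 1, the allowed l_f values are {1}.
For l_f = 1: m_f ∈ {m_i−1, m_i, m_i+1} ∩ [−1, 1] = {-1} → 1 state.
Total: 1.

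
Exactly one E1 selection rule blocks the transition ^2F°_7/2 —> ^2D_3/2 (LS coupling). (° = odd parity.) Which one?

Parity must change: odd → even — ✓.
ΔS = 0: S: 1/2 → 1/2 — ✓.
ΔL = 0, ±1 (not L=0↔0): L: 3 → 2, ΔL = -1 — ✓.
ΔJ = 0, ±1 (not J=0↔0): J: 7/2 → 3/2, ΔJ = -2 — ✗.

the ΔJ = 0, ±1 rule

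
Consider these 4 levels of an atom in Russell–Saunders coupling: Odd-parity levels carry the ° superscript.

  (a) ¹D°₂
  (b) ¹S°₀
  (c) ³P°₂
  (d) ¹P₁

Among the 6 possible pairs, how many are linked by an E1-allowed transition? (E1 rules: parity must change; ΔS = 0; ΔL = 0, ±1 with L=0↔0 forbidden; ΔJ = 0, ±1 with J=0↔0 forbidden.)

2

(a)–(b): forbidden (parity, ΔL, ΔJ).
(a)–(c): forbidden (parity, ΔS).
(a)–(d): allowed.
(b)–(c): forbidden (parity, ΔS, ΔJ).
(b)–(d): allowed.
(c)–(d): forbidden (ΔS).
Allowed pairs: 2 of 6.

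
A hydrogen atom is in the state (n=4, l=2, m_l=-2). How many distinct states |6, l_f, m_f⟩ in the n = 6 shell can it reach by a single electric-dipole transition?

E1 requires Δl = ±1, so l_f ∈ {1, 3}; with 0 ≤ l_f ≤ n_f−1 = 5, the allowed l_f values are {1, 3}.
For l_f = 1: m_f ∈ {m_i−1, m_i, m_i+1} ∩ [−1, 1] = {-1} → 1 state.
For l_f = 3: m_f ∈ {m_i−1, m_i, m_i+1} ∩ [−3, 3] = {-3, -2, -1} → 3 states.
Total: 4.

4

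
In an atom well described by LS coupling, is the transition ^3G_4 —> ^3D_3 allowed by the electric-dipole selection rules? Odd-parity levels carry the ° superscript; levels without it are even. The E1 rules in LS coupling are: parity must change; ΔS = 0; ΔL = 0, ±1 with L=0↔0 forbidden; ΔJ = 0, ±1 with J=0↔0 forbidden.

Parity must change: even → even — fails.
ΔS = 0: S: 1 → 1 — ok.
ΔL = 0, ±1 (not L=0↔0): L: 4 → 2, ΔL = -2 — fails.
ΔJ = 0, ±1 (not J=0↔0): J: 4 → 3, ΔJ = -1 — ok.
Rule(s) violated: parity, ΔL.

forbidden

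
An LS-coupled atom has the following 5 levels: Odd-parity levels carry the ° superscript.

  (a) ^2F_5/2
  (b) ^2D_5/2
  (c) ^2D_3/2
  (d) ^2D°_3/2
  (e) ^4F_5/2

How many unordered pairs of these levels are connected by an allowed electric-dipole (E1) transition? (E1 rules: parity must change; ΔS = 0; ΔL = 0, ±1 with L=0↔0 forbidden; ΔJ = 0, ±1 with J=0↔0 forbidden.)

(a)–(b): forbidden (parity).
(a)–(c): forbidden (parity).
(a)–(d): allowed.
(a)–(e): forbidden (parity, ΔS).
(b)–(c): forbidden (parity).
(b)–(d): allowed.
(b)–(e): forbidden (parity, ΔS).
(c)–(d): allowed.
(c)–(e): forbidden (parity, ΔS).
(d)–(e): forbidden (ΔS).
Allowed pairs: 3 of 10.

3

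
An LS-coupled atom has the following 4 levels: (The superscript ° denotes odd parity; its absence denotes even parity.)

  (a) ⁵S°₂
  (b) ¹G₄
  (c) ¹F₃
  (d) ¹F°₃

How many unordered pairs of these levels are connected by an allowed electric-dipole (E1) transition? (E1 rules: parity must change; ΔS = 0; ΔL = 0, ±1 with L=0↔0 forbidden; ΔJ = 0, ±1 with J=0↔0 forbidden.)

2

(a)–(b): forbidden (ΔS, ΔL, ΔJ).
(a)–(c): forbidden (ΔS, ΔL).
(a)–(d): forbidden (parity, ΔS, ΔL).
(b)–(c): forbidden (parity).
(b)–(d): allowed.
(c)–(d): allowed.
Allowed pairs: 2 of 6.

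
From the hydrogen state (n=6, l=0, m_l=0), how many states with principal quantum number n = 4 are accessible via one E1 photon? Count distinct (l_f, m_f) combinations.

3

E1 requires Δl = ±1, so l_f ∈ {-1, 1}; with 0 ≤ l_f ≤ n_f−1 = 3, the allowed l_f values are {1}.
For l_f = 1: m_f ∈ {m_i−1, m_i, m_i+1} ∩ [−1, 1] = {-1, 0, 1} → 3 states.
Total: 3.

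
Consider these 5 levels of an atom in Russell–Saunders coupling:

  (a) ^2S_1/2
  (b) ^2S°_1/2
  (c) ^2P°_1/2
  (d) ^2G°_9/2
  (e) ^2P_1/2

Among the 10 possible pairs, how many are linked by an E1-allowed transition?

3

(a)–(b): forbidden (ΔL).
(a)–(c): allowed.
(a)–(d): forbidden (ΔL, ΔJ).
(a)–(e): forbidden (parity).
(b)–(c): forbidden (parity).
(b)–(d): forbidden (parity, ΔL, ΔJ).
(b)–(e): allowed.
(c)–(d): forbidden (parity, ΔL, ΔJ).
(c)–(e): allowed.
(d)–(e): forbidden (ΔL, ΔJ).
Allowed pairs: 3 of 10.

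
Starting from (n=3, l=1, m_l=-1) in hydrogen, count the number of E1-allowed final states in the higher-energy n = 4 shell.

E1 requires Δl = ±1, so l_f ∈ {0, 2}; with 0 ≤ l_f ≤ n_f−1 = 3, the allowed l_f values are {0, 2}.
For l_f = 0: m_f ∈ {m_i−1, m_i, m_i+1} ∩ [−0, 0] = {0} → 1 state.
For l_f = 2: m_f ∈ {m_i−1, m_i, m_i+1} ∩ [−2, 2] = {-2, -1, 0} → 3 states.
Total: 4.

4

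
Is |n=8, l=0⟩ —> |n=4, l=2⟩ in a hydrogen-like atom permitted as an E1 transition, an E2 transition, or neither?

E2

Δl = 2 − 0 = +2; l_i + l_f = 2.
E1 (Δl = ±1): not satisfied.
E2 (Δl = 0,±2, l_i+l_f ≥ 2): satisfied.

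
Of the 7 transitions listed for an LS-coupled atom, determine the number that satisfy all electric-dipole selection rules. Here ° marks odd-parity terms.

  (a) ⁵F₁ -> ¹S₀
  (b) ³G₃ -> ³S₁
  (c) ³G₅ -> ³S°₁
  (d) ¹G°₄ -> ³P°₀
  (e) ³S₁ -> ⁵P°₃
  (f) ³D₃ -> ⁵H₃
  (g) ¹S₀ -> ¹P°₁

1

(a) forbidden (parity, ΔS, ΔL fail)
(b) forbidden (parity, ΔL, ΔJ fail)
(c) forbidden (ΔL, ΔJ fail)
(d) forbidden (parity, ΔS, ΔL, ΔJ fail)
(e) forbidden (ΔS, ΔJ fail)
(f) forbidden (parity, ΔS, ΔL fail)
(g) allowed
Total allowed: 1 of 7.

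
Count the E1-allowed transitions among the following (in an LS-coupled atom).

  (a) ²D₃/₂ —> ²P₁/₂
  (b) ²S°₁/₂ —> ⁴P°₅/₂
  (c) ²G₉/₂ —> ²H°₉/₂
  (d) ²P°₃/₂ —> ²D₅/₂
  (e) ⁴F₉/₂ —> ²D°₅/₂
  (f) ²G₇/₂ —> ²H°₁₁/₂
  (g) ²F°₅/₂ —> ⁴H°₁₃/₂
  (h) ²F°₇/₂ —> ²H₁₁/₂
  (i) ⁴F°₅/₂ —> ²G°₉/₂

2

(a) forbidden (parity fails)
(b) forbidden (parity, ΔS, ΔJ fail)
(c) allowed
(d) allowed
(e) forbidden (ΔS, ΔJ fail)
(f) forbidden (ΔJ fails)
(g) forbidden (parity, ΔS, ΔL, ΔJ fail)
(h) forbidden (ΔL, ΔJ fail)
(i) forbidden (parity, ΔS, ΔJ fail)
Total allowed: 2 of 9.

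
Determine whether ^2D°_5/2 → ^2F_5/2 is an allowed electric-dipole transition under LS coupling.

allowed

Reading off the term symbols: S 1/2→1/2, L 2→3, J 5/2→5/2, parity odd→even.
ΔL = 0, ±1 (not L=0↔0): L: 2 → 3, ΔL = +1 — passes.
Parity must change: odd → even — passes.
ΔS = 0: S: 1/2 → 1/2 — passes.
ΔJ = 0, ±1 (not J=0↔0): J: 5/2 → 5/2, ΔJ = +0 — passes.
All four E1 rules are satisfied.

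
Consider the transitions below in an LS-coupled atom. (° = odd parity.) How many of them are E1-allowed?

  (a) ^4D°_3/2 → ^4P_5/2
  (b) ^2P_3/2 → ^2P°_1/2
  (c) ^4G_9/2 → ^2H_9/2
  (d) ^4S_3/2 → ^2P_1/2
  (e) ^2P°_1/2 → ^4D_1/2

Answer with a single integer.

(a) allowed
(b) allowed
(c) forbidden (parity, ΔS fail)
(d) forbidden (parity, ΔS fail)
(e) forbidden (ΔS fails)
Total allowed: 2 of 5.

2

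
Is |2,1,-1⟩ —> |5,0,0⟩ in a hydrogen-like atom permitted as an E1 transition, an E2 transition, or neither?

E1

Δl = 0 − 1 = -1; l_i + l_f = 1.
Δm_l = +1.
E1 (Δl = ±1, |Δm_l| ≤ 1): satisfied.
E2 (Δl = 0,±2, l_i+l_f ≥ 2, |Δm_l| ≤ 2): not satisfied.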